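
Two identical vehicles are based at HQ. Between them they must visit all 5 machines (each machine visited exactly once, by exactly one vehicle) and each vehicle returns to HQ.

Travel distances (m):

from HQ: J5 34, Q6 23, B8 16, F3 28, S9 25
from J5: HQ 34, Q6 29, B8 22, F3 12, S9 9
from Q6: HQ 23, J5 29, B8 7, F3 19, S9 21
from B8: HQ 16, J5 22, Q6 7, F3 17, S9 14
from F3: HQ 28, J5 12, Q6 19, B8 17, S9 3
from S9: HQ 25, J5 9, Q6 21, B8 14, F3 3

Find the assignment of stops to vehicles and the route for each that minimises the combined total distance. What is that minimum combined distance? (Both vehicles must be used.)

There are 2^4 − 1 = 15 ways to divide the 5 stops into two non-empty groups. For each, the best each vehicle can do is its own shortest tour through its group:
  {J5} + {Q6, B8, F3, S9}: 68 + 70 = 138
  {Q6} + {J5, B8, F3, S9}: 46 + 78 = 124
  {J5, Q6} + {B8, F3, S9}: 86 + 61 = 147
  {B8} + {J5, Q6, F3, S9}: 32 + 88 = 120
  {J5, B8} + {Q6, F3, S9}: 72 + 70 = 142
  {Q6, B8} + {J5, F3, S9}: 46 + 74 = 120
  … (15 splits in total)
Best: vehicle 1 HQ → B8 → HQ = 32; vehicle 2 HQ → J5 → S9 → F3 → Q6 → HQ = 88; combined 120.

120 m — the smallest possible combined total.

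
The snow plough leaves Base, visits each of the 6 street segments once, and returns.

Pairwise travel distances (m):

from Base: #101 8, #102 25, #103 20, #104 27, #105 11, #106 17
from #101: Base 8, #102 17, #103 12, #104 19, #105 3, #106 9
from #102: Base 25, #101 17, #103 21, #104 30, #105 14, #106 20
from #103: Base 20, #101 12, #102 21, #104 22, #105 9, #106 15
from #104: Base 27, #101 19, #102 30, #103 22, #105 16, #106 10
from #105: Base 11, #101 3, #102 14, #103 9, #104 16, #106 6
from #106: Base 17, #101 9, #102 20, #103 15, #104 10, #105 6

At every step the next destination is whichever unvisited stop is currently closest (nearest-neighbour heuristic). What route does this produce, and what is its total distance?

From Base: distances to unvisited — #101=8, #105=11, #106=17, #103=20, #102=25, #104=27. Nearest is #101 (8).
From #101: distances to unvisited — #105=3, #106=9, #103=12, #102=17, #104=19. Nearest is #105 (3).
From #105: distances to unvisited — #106=6, #103=9, #102=14, #104=16. Nearest is #106 (6).
From #106: distances to unvisited — #104=10, #103=15, #102=20. Nearest is #104 (10).
From #104: distances to unvisited — #103=22, #102=30. Nearest is #103 (22).
From #103: distances to unvisited — #102=21. Nearest is #102 (21).
Return #102→Base: 25.
Total = 8 + 3 + 6 + 10 + 22 + 21 + 25 = 95.

Total distance 95 m via the nearest-neighbour route Base → #101 → #105 → #106 → #104 → #103 → #102 → Base.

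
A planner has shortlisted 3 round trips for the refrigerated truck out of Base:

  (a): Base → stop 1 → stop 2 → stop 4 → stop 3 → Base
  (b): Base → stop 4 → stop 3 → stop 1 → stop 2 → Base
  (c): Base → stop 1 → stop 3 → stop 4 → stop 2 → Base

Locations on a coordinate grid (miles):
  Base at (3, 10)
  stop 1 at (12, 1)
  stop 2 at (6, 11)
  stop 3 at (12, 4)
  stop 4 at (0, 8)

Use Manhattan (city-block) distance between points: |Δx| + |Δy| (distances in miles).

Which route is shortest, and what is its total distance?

(a): 18 + 16 + 9 + 16 + 15 = 74
(b): 5 + 16 + 3 + 16 + 4 = 44
(c): 18 + 3 + 16 + 9 + 4 = 50

44 miles — (b) is the shortest.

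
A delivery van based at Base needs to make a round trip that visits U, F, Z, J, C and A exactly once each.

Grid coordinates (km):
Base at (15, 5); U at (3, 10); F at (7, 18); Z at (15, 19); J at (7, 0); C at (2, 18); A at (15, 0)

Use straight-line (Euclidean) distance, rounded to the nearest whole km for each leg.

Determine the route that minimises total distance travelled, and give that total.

59 km — the shortest possible round trip.

There are 360 distinct closed tours to check (reversals are equivalent).
Base → U → F → Z → J → C → A → Base: 13+9+8+21+19+22+5 = 97
Base → U → F → Z → J → A → C → Base: 13+9+8+21+8+22+18 = 99
Base → U → F → Z → C → J → A → Base: 13+9+8+13+19+8+5 = 75
Base → U → F → Z → C → A → J → Base: 13+9+8+13+22+8+9 = 82
Base → U → F → Z → A → J → C → Base: 13+9+8+19+8+19+18 = 94
Base → U → F → Z → A → C → J → Base: 13+9+8+19+22+19+9 = 99
Base → U → F → J → Z → C → A → Base: 13+9+18+21+13+22+5 = 101
Base → U → F → J → Z → A → C → Base: 13+9+18+21+19+22+18 = 120
… (352 more)
Base → Z → F → C → U → J → A → Base: 14+8+5+8+11+8+5 = 59  ← best
The minimum is 59.
One optimal route: Base → Z → F → C → U → J → A → Base (or its reverse).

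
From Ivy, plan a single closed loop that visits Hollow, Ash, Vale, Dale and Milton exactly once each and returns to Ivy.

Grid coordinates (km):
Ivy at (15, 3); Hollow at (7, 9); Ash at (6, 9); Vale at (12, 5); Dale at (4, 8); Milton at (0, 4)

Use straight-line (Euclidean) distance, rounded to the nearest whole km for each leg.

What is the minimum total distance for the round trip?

Ivy - Hollow - Ash - Vale - Dale - Milton - Ivy: 10+1+7+9+6+15 = 48
Ivy - Hollow - Ash - Vale - Milton - Dale - Ivy: 10+1+7+12+6+12 = 48
Ivy - Hollow - Ash - Dale - Vale - Milton - Ivy: 10+1+2+9+12+15 = 49
Ivy - Hollow - Ash - Dale - Milton - Vale - Ivy: 10+1+2+6+12+4 = 35
Ivy - Hollow - Ash - Milton - Vale - Dale - Ivy: 10+1+8+12+9+12 = 52
Ivy - Hollow - Ash - Milton - Dale - Vale - Ivy: 10+1+8+6+9+4 = 38
Ivy - Hollow - Vale - Ash - Dale - Milton - Ivy: 10+6+7+2+6+15 = 46
Ivy - Hollow - Vale - Ash - Milton - Dale - Ivy: 10+6+7+8+6+12 = 49
Ivy - Hollow - Vale - Dale - Ash - Milton - Ivy: 10+6+9+2+8+15 = 50
Ivy - Hollow - Vale - Dale - Milton - Ash - Ivy: 10+6+9+6+8+11 = 50
Ivy - Hollow - Vale - Milton - Ash - Dale - Ivy: 10+6+12+8+2+12 = 50
Ivy - Hollow - Vale - Milton - Dale - Ash - Ivy: 10+6+12+6+2+11 = 47
Ivy - Hollow - Dale - Ash - Vale - Milton - Ivy: 10+3+2+7+12+15 = 49
Ivy - Hollow - Dale - Ash - Milton - Vale - Ivy: 10+3+2+8+12+4 = 39
… (46 more)
Ivy - Vale - Hollow - Ash - Dale - Milton - Ivy: 4+6+1+2+6+15 = 34  ← best
The minimum is 34.
One optimal route: Ivy → Vale → Hollow → Ash → Dale → Milton → Ivy (or its reverse).

Shortest round trip = 34 km.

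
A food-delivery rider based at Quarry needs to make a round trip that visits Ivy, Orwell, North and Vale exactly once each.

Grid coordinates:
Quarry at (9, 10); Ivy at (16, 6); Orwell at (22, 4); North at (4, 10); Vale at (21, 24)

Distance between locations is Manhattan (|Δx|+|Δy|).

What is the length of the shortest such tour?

76 — the shortest possible round trip.

There are 12 distinct closed tours to check (reversals are equivalent).
Quarry → Ivy → Orwell → North → Vale → Quarry: 11+8+24+31+26 = 100
Quarry → Ivy → Orwell → Vale → North → Quarry: 11+8+21+31+5 = 76
Quarry → Ivy → North → Orwell → Vale → Quarry: 11+16+24+21+26 = 98
Quarry → Ivy → North → Vale → Orwell → Quarry: 11+16+31+21+19 = 98
Quarry → Ivy → Vale → Orwell → North → Quarry: 11+23+21+24+5 = 84
Quarry → Ivy → Vale → North → Orwell → Quarry: 11+23+31+24+19 = 108
Quarry → Orwell → Ivy → North → Vale → Quarry: 19+8+16+31+26 = 100
Quarry → Orwell → Ivy → Vale → North → Quarry: 19+8+23+31+5 = 86
Quarry → Orwell → North → Ivy → Vale → Quarry: 19+24+16+23+26 = 108
Quarry → Orwell → Vale → Ivy → North → Quarry: 19+21+23+16+5 = 84
Quarry → North → Ivy → Orwell → Vale → Quarry: 5+16+8+21+26 = 76
Quarry → North → Orwell → Ivy → Vale → Quarry: 5+24+8+23+26 = 86
The minimum is 76.
One optimal route: Quarry → Ivy → Orwell → Vale → North → Quarry (or its reverse).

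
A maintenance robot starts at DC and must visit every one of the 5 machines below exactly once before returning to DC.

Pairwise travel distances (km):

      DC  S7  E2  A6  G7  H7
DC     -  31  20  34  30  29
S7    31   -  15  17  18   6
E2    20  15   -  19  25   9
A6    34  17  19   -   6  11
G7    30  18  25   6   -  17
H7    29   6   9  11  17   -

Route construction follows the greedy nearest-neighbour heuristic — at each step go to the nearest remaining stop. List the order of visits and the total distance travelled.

DC → [E2:20 / H7:29 / G7:30 / S7:31 / A6:34] → E2 (20)
E2 → [H7:9 / S7:15 / A6:19 / G7:25] → H7 (9)
H7 → [S7:6 / A6:11 / G7:17] → S7 (6)
S7 → [A6:17 / G7:18] → A6 (17)
A6 → [G7:6] → G7 (6)
Return G7→DC: 30.
Total = 20 + 9 + 6 + 17 + 6 + 30 = 88.

Total distance 88 km via the nearest-neighbour route DC → E2 → H7 → S7 → A6 → G7 → DC.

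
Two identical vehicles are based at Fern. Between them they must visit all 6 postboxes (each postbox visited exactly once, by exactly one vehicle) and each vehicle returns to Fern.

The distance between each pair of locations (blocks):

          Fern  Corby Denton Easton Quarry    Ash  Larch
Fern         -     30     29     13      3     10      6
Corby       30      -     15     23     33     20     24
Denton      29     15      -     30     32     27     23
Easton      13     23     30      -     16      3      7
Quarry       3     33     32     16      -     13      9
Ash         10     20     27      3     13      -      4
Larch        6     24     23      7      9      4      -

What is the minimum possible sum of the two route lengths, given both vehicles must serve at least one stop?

Minimum combined distance: 86 blocks.

Try each way of splitting the stops between the two vehicles (each non-empty) and, for each split, find the best tour for each vehicle:
  {Corby} + {Denton, Easton, Quarry, Ash, Larch}: 60 + 78 = 138
  {Denton} + {Corby, Easton, Quarry, Ash, Larch}: 58 + 72 = 130
  {Corby, Denton} + {Easton, Quarry, Ash, Larch}: 74 + 32 = 106
  {Easton} + {Corby, Denton, Quarry, Ash, Larch}: 26 + 80 = 106
  {Corby, Easton} + {Denton, Quarry, Ash, Larch}: 66 + 72 = 138
  {Denton, Easton} + {Corby, Quarry, Ash, Larch}: 72 + 66 = 138
  … (31 splits in total)
  {Quarry} + {Corby, Denton, Easton, Ash, Larch}: 6 + 80 = 86  ← best
Best: vehicle 1 Fern → Quarry → Fern = 6; vehicle 2 Fern → Denton → Corby → Easton → Ash → Larch → Fern = 80; combined 86.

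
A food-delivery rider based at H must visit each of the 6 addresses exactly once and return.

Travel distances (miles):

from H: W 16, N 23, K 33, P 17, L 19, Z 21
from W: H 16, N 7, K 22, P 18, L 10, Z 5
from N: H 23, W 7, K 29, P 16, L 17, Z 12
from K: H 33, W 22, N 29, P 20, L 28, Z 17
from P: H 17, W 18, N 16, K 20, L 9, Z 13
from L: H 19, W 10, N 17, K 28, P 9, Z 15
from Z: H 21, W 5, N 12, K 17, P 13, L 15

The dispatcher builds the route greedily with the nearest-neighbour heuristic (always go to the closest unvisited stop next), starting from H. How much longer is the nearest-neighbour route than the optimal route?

Excess over optimum: 19 miles.

From H: W=16, P=17, L=19, Z=21, N=23, K=33 → choose W (16).
From W: Z=5, N=7, L=10, P=18, K=22 → choose Z (5).
From Z: N=12, P=13, L=15, K=17 → choose N (12).
From N: P=16, L=17, K=29 → choose P (16).
From P: L=9, K=20 → choose L (9).
From L: K=28 → choose K (28).
NN route H → W → Z → N → P → L → K → H costs 119.
Optimal: H → W → N → Z → K → P → L → H costs 100 (by enumerating all 360 distinct tours).
Excess = 119 − 100 = 19.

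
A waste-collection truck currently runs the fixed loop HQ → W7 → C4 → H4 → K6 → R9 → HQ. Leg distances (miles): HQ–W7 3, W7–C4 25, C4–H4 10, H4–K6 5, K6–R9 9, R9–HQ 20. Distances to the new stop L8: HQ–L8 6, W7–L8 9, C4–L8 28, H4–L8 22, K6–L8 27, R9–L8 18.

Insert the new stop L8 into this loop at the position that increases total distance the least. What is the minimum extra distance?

Insertion cost between consecutive stops i–j is d(i,L8) + d(L8,j) − d(i,j):
  between HQ and W7: 6 + 9 − 3 = 12
  between W7 and C4: 9 + 28 − 25 = 12
  between C4 and H4: 28 + 22 − 10 = 40
  between H4 and K6: 22 + 27 − 5 = 44
  between K6 and R9: 27 + 18 − 9 = 36
  between R9 and HQ: 18 + 6 − 20 = 4
Cheapest insertion is between R9 and HQ, adding 4.
New total = 72 + 4 = 76.

Minimum extra distance: 4 miles, inserting L8 between R9 and HQ.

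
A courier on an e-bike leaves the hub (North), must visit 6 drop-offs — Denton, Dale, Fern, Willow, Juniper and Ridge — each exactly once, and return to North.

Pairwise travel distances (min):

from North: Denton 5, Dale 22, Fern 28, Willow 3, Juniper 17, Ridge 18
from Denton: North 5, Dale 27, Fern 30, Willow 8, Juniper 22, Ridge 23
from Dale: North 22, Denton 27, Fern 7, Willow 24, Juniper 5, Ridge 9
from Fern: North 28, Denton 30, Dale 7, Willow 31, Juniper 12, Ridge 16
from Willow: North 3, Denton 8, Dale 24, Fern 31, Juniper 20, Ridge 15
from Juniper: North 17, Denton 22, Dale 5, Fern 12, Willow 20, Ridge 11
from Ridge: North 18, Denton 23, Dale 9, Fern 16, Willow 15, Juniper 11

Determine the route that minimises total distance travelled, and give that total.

There are 360 distinct closed tours to check (reversals are equivalent).
North-Denton-Dale-Fern-Willow-Juniper-Ridge-North: 5+27+7+31+20+11+18 = 119
North-Denton-Dale-Fern-Willow-Ridge-Juniper-North: 5+27+7+31+15+11+17 = 113
North-Denton-Dale-Fern-Juniper-Willow-Ridge-North: 5+27+7+12+20+15+18 = 104
North-Denton-Dale-Fern-Juniper-Ridge-Willow-North: 5+27+7+12+11+15+3 = 80
North-Denton-Dale-Fern-Ridge-Willow-Juniper-North: 5+27+7+16+15+20+17 = 107
North-Denton-Dale-Fern-Ridge-Juniper-Willow-North: 5+27+7+16+11+20+3 = 89
North-Denton-Dale-Willow-Fern-Juniper-Ridge-North: 5+27+24+31+12+11+18 = 128
North-Denton-Dale-Willow-Fern-Ridge-Juniper-North: 5+27+24+31+16+11+17 = 131
… (352 more)
North-Denton-Willow-Ridge-Dale-Fern-Juniper-North: 5+8+15+9+7+12+17 = 73  ← best
The minimum is 73.
One optimal route: North → Denton → Willow → Ridge → Dale → Fern → Juniper → North (or its reverse).

Shortest round trip = 73 min.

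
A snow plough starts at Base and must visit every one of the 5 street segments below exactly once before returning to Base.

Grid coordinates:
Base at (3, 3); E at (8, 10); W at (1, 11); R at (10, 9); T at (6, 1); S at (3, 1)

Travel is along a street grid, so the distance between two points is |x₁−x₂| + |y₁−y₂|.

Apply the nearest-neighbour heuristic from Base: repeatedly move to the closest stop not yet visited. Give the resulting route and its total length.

Total distance 40 via the nearest-neighbour route Base → S → T → E → R → W → Base.

Base → [S:2 / T:5 / W:10 / E:12 / R:13] → S (2)
S → [T:3 / W:12 / E:14 / R:15] → T (3)
T → [E:11 / R:12 / W:15] → E (11)
E → [R:3 / W:8] → R (3)
R → [W:11] → W (11)
Return W→Base: 10.
Total = 2 + 3 + 11 + 3 + 11 + 10 = 40.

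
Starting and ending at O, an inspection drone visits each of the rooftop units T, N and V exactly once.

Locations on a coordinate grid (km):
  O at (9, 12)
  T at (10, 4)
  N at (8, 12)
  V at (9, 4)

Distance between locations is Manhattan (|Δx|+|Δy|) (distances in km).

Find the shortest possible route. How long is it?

With 3 stops there are 3!/2 = 3 distinct round trips (a route and its reverse cost the same).
O→T→N→V→O: 9+10+9+8 = 36
O→T→V→N→O: 9+1+9+1 = 20
O→N→T→V→O: 1+10+1+8 = 20
The minimum is 20.
One optimal route: O → T → V → N → O (or its reverse).

Shortest round trip = 20 km.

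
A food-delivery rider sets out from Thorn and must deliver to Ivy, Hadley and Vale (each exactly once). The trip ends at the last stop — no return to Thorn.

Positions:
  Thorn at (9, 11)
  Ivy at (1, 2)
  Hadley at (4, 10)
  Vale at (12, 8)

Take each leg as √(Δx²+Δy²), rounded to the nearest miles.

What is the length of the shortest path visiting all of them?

There are 3! = 6 possible orderings.
Thorn→Ivy→Hadley→Vale: 12+9+8 = 29
Thorn→Ivy→Vale→Hadley: 12+13+8 = 33
Thorn→Hadley→Ivy→Vale: 5+9+13 = 27
Thorn→Hadley→Vale→Ivy: 5+8+13 = 26
Thorn→Vale→Ivy→Hadley: 4+13+9 = 26
Thorn→Vale→Hadley→Ivy: 4+8+9 = 21
The minimum is 21.
One shortest path: Thorn → Vale → Hadley → Ivy.

Minimum one-way distance = 21 miles.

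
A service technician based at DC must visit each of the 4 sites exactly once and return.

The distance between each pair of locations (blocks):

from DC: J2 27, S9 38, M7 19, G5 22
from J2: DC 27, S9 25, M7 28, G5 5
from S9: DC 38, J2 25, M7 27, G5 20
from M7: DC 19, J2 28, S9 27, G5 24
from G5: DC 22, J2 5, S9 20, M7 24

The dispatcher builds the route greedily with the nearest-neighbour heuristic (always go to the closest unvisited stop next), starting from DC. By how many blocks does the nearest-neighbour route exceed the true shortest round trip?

Excess over optimum: 13 blocks.

From DC: M7=19, G5=22, J2=27, S9=38 → choose M7 (19).
From M7: G5=24, S9=27, J2=28 → choose G5 (24).
From G5: J2=5, S9=20 → choose J2 (5).
From J2: S9=25 → choose S9 (25).
NN route DC → M7 → G5 → J2 → S9 → DC costs 111.
Optimal: DC → J2 → G5 → S9 → M7 → DC costs 98 (by enumerating all 12 distinct tours).
Excess = 111 − 98 = 13.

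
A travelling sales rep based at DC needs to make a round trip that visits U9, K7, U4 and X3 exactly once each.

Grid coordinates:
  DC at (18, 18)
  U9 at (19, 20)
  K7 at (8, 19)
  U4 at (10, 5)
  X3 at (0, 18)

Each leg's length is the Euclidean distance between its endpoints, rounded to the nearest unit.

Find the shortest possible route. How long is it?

There are 12 distinct closed tours to check (reversals are equivalent).
DC → U9 → K7 → U4 → X3 → DC: 2+11+14+16+18 = 61
DC → U9 → K7 → X3 → U4 → DC: 2+11+8+16+15 = 52
DC → U9 → U4 → K7 → X3 → DC: 2+17+14+8+18 = 59
DC → U9 → U4 → X3 → K7 → DC: 2+17+16+8+10 = 53
DC → U9 → X3 → K7 → U4 → DC: 2+19+8+14+15 = 58
DC → U9 → X3 → U4 → K7 → DC: 2+19+16+14+10 = 61
DC → K7 → U9 → U4 → X3 → DC: 10+11+17+16+18 = 72
DC → K7 → U9 → X3 → U4 → DC: 10+11+19+16+15 = 71
DC → K7 → U4 → U9 → X3 → DC: 10+14+17+19+18 = 78
DC → K7 → X3 → U9 → U4 → DC: 10+8+19+17+15 = 69
DC → U4 → U9 → K7 → X3 → DC: 15+17+11+8+18 = 69
DC → U4 → K7 → U9 → X3 → DC: 15+14+11+19+18 = 77
The minimum is 52.
One optimal route: DC → U9 → K7 → X3 → U4 → DC (or its reverse).

52 — the shortest possible round trip.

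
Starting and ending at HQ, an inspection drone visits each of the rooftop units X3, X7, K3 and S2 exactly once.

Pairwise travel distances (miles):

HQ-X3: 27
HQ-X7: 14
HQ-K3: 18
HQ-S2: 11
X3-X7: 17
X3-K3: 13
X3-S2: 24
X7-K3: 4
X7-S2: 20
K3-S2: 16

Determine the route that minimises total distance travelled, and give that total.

66 miles — the shortest possible round trip.

There are 12 distinct closed tours to check (reversals are equivalent).
HQ-X3-X7-K3-S2-HQ: 27+17+4+16+11 = 75
HQ-X3-X7-S2-K3-HQ: 27+17+20+16+18 = 98
HQ-X3-K3-X7-S2-HQ: 27+13+4+20+11 = 75
HQ-X3-K3-S2-X7-HQ: 27+13+16+20+14 = 90
HQ-X3-S2-X7-K3-HQ: 27+24+20+4+18 = 93
HQ-X3-S2-K3-X7-HQ: 27+24+16+4+14 = 85
HQ-X7-X3-K3-S2-HQ: 14+17+13+16+11 = 71
HQ-X7-X3-S2-K3-HQ: 14+17+24+16+18 = 89
HQ-X7-K3-X3-S2-HQ: 14+4+13+24+11 = 66
HQ-X7-S2-X3-K3-HQ: 14+20+24+13+18 = 89
HQ-K3-X3-X7-S2-HQ: 18+13+17+20+11 = 79
HQ-K3-X7-X3-S2-HQ: 18+4+17+24+11 = 74
The minimum is 66.
One optimal route: HQ → X7 → K3 → X3 → S2 → HQ (or its reverse).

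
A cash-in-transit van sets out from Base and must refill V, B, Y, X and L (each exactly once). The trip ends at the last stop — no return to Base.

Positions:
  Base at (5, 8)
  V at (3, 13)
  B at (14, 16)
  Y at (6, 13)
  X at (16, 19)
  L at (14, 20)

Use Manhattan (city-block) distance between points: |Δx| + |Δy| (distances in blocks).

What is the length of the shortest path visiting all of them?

Minimum one-way distance = 28 blocks.

There are 5! = 120 possible orderings.
Base→V→B→Y→X→L: 7+14+11+16+3 = 51
Base→V→B→Y→L→X: 7+14+11+15+3 = 50
Base→V→B→X→Y→L: 7+14+5+16+15 = 57
Base→V→B→X→L→Y: 7+14+5+3+15 = 44
Base→V→B→L→Y→X: 7+14+4+15+16 = 56
Base→V→B→L→X→Y: 7+14+4+3+16 = 44
Base→V→Y→B→X→L: 7+3+11+5+3 = 29
Base→V→Y→B→L→X: 7+3+11+4+3 = 28
Base→V→Y→X→B→L: 7+3+16+5+4 = 35
Base→V→Y→X→L→B: 7+3+16+3+4 = 33
Base→V→Y→L→B→X: 7+3+15+4+5 = 34
Base→V→Y→L→X→B: 7+3+15+3+5 = 33
Base→V→X→B→Y→L: 7+19+5+11+15 = 57
Base→V→X→B→L→Y: 7+19+5+4+15 = 50
… (106 more)
The minimum is 28.
One shortest path: Base → V → Y → B → L → X.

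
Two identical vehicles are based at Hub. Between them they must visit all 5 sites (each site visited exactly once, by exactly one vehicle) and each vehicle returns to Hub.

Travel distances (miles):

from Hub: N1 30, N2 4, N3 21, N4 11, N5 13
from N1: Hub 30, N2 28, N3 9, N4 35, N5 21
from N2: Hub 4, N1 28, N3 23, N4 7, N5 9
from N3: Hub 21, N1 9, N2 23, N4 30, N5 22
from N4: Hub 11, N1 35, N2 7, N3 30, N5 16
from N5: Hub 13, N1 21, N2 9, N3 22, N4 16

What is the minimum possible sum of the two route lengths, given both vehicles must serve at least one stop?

There are 2^4 − 1 = 15 ways to divide the 5 stops into two non-empty groups. For each, the best each vehicle can do is its own shortest tour through its group:
  {N1} + {N2, N3, N4, N5}: 60 + 70 = 130
  {N2} + {N1, N3, N4, N5}: 8 + 78 = 86
  {N1, N2} + {N3, N4, N5}: 62 + 70 = 132
  {N3} + {N1, N2, N4, N5}: 42 + 78 = 120
  {N1, N3} + {N2, N4, N5}: 60 + 40 = 100
  {N2, N3} + {N1, N4, N5}: 48 + 78 = 126
  … (15 splits in total)
Best: vehicle 1 Hub → N2 → Hub = 8; vehicle 2 Hub → N3 → N1 → N5 → N4 → Hub = 78; combined 86.

86 miles — the smallest possible combined total.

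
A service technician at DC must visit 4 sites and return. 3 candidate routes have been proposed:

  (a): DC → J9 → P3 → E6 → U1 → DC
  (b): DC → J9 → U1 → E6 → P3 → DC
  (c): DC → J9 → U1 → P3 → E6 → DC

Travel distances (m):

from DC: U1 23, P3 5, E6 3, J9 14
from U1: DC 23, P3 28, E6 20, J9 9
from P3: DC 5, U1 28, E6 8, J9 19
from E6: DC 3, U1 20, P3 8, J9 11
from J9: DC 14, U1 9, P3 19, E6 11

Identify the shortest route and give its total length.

56 m — (b) is the shortest.

(a): 14 + 19 + 8 + 20 + 23 = 84
(b): 14 + 9 + 20 + 8 + 5 = 56
(c): 14 + 9 + 28 + 8 + 3 = 62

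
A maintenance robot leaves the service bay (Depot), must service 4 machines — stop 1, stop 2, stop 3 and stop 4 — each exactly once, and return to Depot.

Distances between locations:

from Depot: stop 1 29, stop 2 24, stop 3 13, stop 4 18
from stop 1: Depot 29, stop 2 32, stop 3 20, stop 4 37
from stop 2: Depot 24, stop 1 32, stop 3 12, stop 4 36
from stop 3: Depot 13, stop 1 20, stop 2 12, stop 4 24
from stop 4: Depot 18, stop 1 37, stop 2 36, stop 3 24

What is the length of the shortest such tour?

Depot-stop 1-stop 2-stop 3-stop 4-Depot: 29+32+12+24+18 = 115
Depot-stop 1-stop 2-stop 4-stop 3-Depot: 29+32+36+24+13 = 134
Depot-stop 1-stop 3-stop 2-stop 4-Depot: 29+20+12+36+18 = 115
Depot-stop 1-stop 3-stop 4-stop 2-Depot: 29+20+24+36+24 = 133
Depot-stop 1-stop 4-stop 2-stop 3-Depot: 29+37+36+12+13 = 127
Depot-stop 1-stop 4-stop 3-stop 2-Depot: 29+37+24+12+24 = 126
Depot-stop 2-stop 1-stop 3-stop 4-Depot: 24+32+20+24+18 = 118
Depot-stop 2-stop 1-stop 4-stop 3-Depot: 24+32+37+24+13 = 130
Depot-stop 2-stop 3-stop 1-stop 4-Depot: 24+12+20+37+18 = 111
Depot-stop 2-stop 4-stop 1-stop 3-Depot: 24+36+37+20+13 = 130
Depot-stop 3-stop 1-stop 2-stop 4-Depot: 13+20+32+36+18 = 119
Depot-stop 3-stop 2-stop 1-stop 4-Depot: 13+12+32+37+18 = 112
The minimum is 111.
One optimal route: Depot → stop 2 → stop 3 → stop 1 → stop 4 → Depot (or its reverse).

Minimum total distance: 111.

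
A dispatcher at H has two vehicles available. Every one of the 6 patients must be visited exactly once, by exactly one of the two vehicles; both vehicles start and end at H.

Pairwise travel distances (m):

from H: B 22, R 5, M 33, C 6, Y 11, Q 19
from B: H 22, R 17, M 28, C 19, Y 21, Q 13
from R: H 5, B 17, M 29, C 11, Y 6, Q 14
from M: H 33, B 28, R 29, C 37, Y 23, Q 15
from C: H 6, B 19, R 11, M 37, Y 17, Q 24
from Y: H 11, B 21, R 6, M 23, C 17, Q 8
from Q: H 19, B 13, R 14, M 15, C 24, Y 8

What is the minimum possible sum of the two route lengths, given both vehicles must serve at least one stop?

96 m — the smallest possible combined total.

There are 2^5 − 1 = 31 ways to divide the 6 stops into two non-empty groups. For each, the best each vehicle can do is its own shortest tour through its group:
  {B} + {R, M, C, Y, Q}: 44 + 77 = 121
  {R} + {B, M, C, Y, Q}: 10 + 87 = 97
  {B, R} + {M, C, Y, Q}: 44 + 77 = 121
  {M} + {B, R, C, Y, Q}: 66 + 57 = 123
  {B, M} + {R, C, Y, Q}: 83 + 49 = 132
  {R, M} + {B, C, Y, Q}: 67 + 57 = 124
  … (31 splits in total)
  {C} + {B, R, M, Y, Q}: 12 + 84 = 96  ← best
Best: vehicle 1 H → C → H = 12; vehicle 2 H → B → M → Q → Y → R → H = 84; combined 96.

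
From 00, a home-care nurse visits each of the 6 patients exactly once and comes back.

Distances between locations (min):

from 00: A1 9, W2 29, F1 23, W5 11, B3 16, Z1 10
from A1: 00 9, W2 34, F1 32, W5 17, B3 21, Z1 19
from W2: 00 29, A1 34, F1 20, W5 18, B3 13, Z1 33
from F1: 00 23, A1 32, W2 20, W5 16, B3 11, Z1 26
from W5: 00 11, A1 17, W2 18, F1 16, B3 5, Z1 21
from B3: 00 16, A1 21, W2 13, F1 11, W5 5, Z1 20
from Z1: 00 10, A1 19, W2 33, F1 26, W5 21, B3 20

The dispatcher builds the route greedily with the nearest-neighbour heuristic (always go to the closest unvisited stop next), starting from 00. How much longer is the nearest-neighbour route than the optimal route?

The nearest-neighbour route is 5 min longer than optimal.

From 00: A1=9, Z1=10, W5=11, B3=16, F1=23, W2=29 → choose A1 (9).
From A1: W5=17, Z1=19, B3=21, F1=32, W2=34 → choose W5 (17).
From W5: B3=5, F1=16, W2=18, Z1=21 → choose B3 (5).
From B3: F1=11, W2=13, Z1=20 → choose F1 (11).
From F1: W2=20, Z1=26 → choose W2 (20).
From W2: Z1=33 → choose Z1 (33).
NN route 00 → A1 → W5 → B3 → F1 → W2 → Z1 → 00 costs 105.
Optimal: 00 → A1 → W5 → B3 → W2 → F1 → Z1 → 00 costs 100 (by enumerating all 360 distinct tours).
Excess = 105 − 100 = 5.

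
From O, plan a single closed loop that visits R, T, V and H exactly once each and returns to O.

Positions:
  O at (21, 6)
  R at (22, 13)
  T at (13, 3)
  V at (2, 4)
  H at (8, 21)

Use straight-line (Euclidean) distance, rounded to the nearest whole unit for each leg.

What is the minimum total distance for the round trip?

61 — the shortest possible round trip.

There are 12 distinct closed tours to check (reversals are equivalent).
O - R - T - V - H - O: 7+13+11+18+20 = 69
O - R - T - H - V - O: 7+13+19+18+19 = 76
O - R - V - T - H - O: 7+22+11+19+20 = 79
O - R - V - H - T - O: 7+22+18+19+9 = 75
O - R - H - T - V - O: 7+16+19+11+19 = 72
O - R - H - V - T - O: 7+16+18+11+9 = 61
O - T - R - V - H - O: 9+13+22+18+20 = 82
O - T - R - H - V - O: 9+13+16+18+19 = 75
O - T - V - R - H - O: 9+11+22+16+20 = 78
O - T - H - R - V - O: 9+19+16+22+19 = 85
O - V - R - T - H - O: 19+22+13+19+20 = 93
O - V - T - R - H - O: 19+11+13+16+20 = 79
The minimum is 61.
One optimal route: O → R → H → V → T → O (or its reverse).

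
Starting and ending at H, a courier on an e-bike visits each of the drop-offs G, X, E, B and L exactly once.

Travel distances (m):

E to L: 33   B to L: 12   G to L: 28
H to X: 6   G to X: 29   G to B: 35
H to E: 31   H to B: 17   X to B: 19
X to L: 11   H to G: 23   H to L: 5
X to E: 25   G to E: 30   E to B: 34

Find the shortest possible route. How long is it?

There are 60 distinct closed tours to check (reversals are equivalent).
H-G-X-E-B-L-H: 23+29+25+34+12+5 = 128
H-G-X-E-L-B-H: 23+29+25+33+12+17 = 139
H-G-X-B-E-L-H: 23+29+19+34+33+5 = 143
H-G-X-B-L-E-H: 23+29+19+12+33+31 = 147
H-G-X-L-E-B-H: 23+29+11+33+34+17 = 147
H-G-X-L-B-E-H: 23+29+11+12+34+31 = 140
H-G-E-X-B-L-H: 23+30+25+19+12+5 = 114
H-G-E-X-L-B-H: 23+30+25+11+12+17 = 118
H-G-E-B-X-L-H: 23+30+34+19+11+5 = 122
H-G-E-B-L-X-H: 23+30+34+12+11+6 = 116
H-G-E-L-X-B-H: 23+30+33+11+19+17 = 133
H-G-E-L-B-X-H: 23+30+33+12+19+6 = 123
H-G-B-X-E-L-H: 23+35+19+25+33+5 = 140
H-G-B-X-L-E-H: 23+35+19+11+33+31 = 152
… (46 more)
H-X-E-G-B-L-H: 6+25+30+35+12+5 = 113  ← best
The minimum is 113.
One optimal route: H → X → E → G → B → L → H (or its reverse).

Minimum total distance: 113 m.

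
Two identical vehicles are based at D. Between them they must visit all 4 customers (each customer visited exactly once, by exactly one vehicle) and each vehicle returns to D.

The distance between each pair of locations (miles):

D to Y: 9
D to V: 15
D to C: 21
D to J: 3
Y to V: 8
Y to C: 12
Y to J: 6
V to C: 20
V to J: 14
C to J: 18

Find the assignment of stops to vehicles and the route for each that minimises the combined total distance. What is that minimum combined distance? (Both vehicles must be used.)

Check every non-empty split of the stops between the two vehicles; for each half take its own optimal tour:
  {Y} + {V, C, J}: 18 + 56 = 74
  {V} + {Y, C, J}: 30 + 42 = 72
  {Y, V} + {C, J}: 32 + 42 = 74
  {C} + {Y, V, J}: 42 + 32 = 74
  {Y, C} + {V, J}: 42 + 32 = 74
  {V, C} + {Y, J}: 56 + 18 = 74
  … (7 splits in total)
  {Y, V, C} + {J}: 56 + 6 = 62  ← best
Best: vehicle 1 D → Y → C → V → D = 56; vehicle 2 D → J → D = 6; combined 62.

62 miles — the smallest possible combined total.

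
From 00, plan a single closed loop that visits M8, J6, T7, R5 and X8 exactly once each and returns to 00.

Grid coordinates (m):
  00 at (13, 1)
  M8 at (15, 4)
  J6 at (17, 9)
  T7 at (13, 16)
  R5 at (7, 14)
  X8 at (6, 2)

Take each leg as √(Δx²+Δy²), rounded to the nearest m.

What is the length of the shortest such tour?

There are 60 distinct closed tours to check (reversals are equivalent).
00-M8-J6-T7-R5-X8-00: 4+5+8+6+12+7 = 42
00-M8-J6-T7-X8-R5-00: 4+5+8+16+12+14 = 59
00-M8-J6-R5-T7-X8-00: 4+5+11+6+16+7 = 49
00-M8-J6-R5-X8-T7-00: 4+5+11+12+16+15 = 63
00-M8-J6-X8-T7-R5-00: 4+5+13+16+6+14 = 58
00-M8-J6-X8-R5-T7-00: 4+5+13+12+6+15 = 55
00-M8-T7-J6-R5-X8-00: 4+12+8+11+12+7 = 54
00-M8-T7-J6-X8-R5-00: 4+12+8+13+12+14 = 63
00-M8-T7-R5-J6-X8-00: 4+12+6+11+13+7 = 53
00-M8-T7-R5-X8-J6-00: 4+12+6+12+13+9 = 56
00-M8-T7-X8-J6-R5-00: 4+12+16+13+11+14 = 70
00-M8-T7-X8-R5-J6-00: 4+12+16+12+11+9 = 64
00-M8-R5-J6-T7-X8-00: 4+13+11+8+16+7 = 59
00-M8-R5-J6-X8-T7-00: 4+13+11+13+16+15 = 72
… (46 more)
The minimum is 42.
One optimal route: 00 → M8 → J6 → T7 → R5 → X8 → 00 (or its reverse).

Shortest round trip = 42 m.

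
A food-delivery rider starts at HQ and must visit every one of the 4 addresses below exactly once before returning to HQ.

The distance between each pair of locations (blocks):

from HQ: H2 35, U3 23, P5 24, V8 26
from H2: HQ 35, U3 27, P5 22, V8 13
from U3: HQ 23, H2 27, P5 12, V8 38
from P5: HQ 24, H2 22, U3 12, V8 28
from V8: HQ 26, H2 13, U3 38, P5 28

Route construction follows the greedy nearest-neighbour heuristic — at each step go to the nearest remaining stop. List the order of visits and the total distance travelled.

Nearest-neighbour total = 96 blocks; route HQ → U3 → P5 → H2 → V8 → HQ.

HQ → [U3:23 / P5:24 / V8:26 / H2:35] → U3 (23)
U3 → [P5:12 / H2:27 / V8:38] → P5 (12)
P5 → [H2:22 / V8:28] → H2 (22)
H2 → [V8:13] → V8 (13)
Return V8→HQ: 26.
Total = 23 + 12 + 22 + 13 + 26 = 96.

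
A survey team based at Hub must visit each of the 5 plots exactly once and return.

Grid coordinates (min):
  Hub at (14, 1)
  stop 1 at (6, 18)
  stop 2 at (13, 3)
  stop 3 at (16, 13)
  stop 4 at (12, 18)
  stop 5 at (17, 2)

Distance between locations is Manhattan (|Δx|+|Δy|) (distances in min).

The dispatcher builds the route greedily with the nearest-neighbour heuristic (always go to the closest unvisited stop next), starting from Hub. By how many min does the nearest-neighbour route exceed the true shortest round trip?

The nearest-neighbour route is 4 min longer than optimal.

Hub: stop 2=3, stop 5=4, stop 3=14, stop 4=19, stop 1=25 ⇒ stop 2
stop 2: stop 5=5, stop 3=13, stop 4=16, stop 1=22 ⇒ stop 5
stop 5: stop 3=12, stop 4=21, stop 1=27 ⇒ stop 3
stop 3: stop 4=9, stop 1=15 ⇒ stop 4
stop 4: stop 1=6 ⇒ stop 1
NN route Hub → stop 2 → stop 5 → stop 3 → stop 4 → stop 1 → Hub costs 60.
Optimal: Hub → stop 2 → stop 1 → stop 4 → stop 3 → stop 5 → Hub costs 56 (by enumerating all 60 distinct tours).
Excess = 60 − 56 = 4.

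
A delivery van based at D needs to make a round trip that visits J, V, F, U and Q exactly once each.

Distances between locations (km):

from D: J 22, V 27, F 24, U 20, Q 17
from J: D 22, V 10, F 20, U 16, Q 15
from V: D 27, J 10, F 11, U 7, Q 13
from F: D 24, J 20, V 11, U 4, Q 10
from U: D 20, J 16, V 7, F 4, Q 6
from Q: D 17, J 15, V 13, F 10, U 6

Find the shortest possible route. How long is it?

Minimum total distance: 70 km.

D - J - V - F - U - Q - D: 22+10+11+4+6+17 = 70
D - J - V - F - Q - U - D: 22+10+11+10+6+20 = 79
D - J - V - U - F - Q - D: 22+10+7+4+10+17 = 70
D - J - V - U - Q - F - D: 22+10+7+6+10+24 = 79
D - J - V - Q - F - U - D: 22+10+13+10+4+20 = 79
D - J - V - Q - U - F - D: 22+10+13+6+4+24 = 79
D - J - F - V - U - Q - D: 22+20+11+7+6+17 = 83
D - J - F - V - Q - U - D: 22+20+11+13+6+20 = 92
D - J - F - U - V - Q - D: 22+20+4+7+13+17 = 83
D - J - F - U - Q - V - D: 22+20+4+6+13+27 = 92
D - J - F - Q - V - U - D: 22+20+10+13+7+20 = 92
D - J - F - Q - U - V - D: 22+20+10+6+7+27 = 92
D - J - U - V - F - Q - D: 22+16+7+11+10+17 = 83
D - J - U - V - Q - F - D: 22+16+7+13+10+24 = 92
… (46 more)
The minimum is 70.
One optimal route: D → J → V → F → U → Q → D (or its reverse).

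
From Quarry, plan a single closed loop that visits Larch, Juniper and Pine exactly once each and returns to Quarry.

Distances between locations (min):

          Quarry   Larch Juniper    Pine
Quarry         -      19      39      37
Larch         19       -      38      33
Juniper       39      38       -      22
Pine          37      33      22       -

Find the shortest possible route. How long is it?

Quarry→Larch→Juniper→Pine→Quarry: 19+38+22+37 = 116
Quarry→Larch→Pine→Juniper→Quarry: 19+33+22+39 = 113
Quarry→Juniper→Larch→Pine→Quarry: 39+38+33+37 = 147
The minimum is 113.
One optimal route: Quarry → Larch → Pine → Juniper → Quarry (or its reverse).

113 min — the shortest possible round trip.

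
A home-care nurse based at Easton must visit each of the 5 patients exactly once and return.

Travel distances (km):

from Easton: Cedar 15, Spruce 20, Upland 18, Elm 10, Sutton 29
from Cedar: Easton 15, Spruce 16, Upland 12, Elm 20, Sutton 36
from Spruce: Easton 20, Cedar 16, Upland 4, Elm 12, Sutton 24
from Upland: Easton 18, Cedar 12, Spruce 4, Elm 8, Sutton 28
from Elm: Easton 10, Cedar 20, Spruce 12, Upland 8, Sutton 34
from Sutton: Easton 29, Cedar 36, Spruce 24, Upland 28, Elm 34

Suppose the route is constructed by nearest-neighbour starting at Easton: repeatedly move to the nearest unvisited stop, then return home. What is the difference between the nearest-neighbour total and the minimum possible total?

Easton: Elm=10, Cedar=15, Upland=18, Spruce=20, Sutton=29 ⇒ Elm
Elm: Upland=8, Spruce=12, Cedar=20, Sutton=34 ⇒ Upland
Upland: Spruce=4, Cedar=12, Sutton=28 ⇒ Spruce
Spruce: Cedar=16, Sutton=24 ⇒ Cedar
Cedar: Sutton=36 ⇒ Sutton
NN route Easton → Elm → Upland → Spruce → Cedar → Sutton → Easton costs 103.
Optimal: Easton → Cedar → Sutton → Spruce → Upland → Elm → Easton costs 97 (by enumerating all 60 distinct tours).
Excess = 103 − 97 = 6.

6 km longer than the optimal tour.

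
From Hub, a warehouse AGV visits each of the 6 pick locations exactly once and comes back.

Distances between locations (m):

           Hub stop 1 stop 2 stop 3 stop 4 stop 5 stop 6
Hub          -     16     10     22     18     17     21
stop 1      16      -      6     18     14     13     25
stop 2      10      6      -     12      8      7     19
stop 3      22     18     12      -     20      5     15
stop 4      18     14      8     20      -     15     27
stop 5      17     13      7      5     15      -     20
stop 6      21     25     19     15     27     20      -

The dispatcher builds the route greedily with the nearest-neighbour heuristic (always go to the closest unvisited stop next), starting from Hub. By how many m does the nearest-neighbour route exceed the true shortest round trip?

The nearest-neighbour route is 8 m longer than optimal.

From Hub: stop 2=10, stop 1=16, stop 5=17, stop 4=18, stop 6=21, stop 3=22 → choose stop 2 (10).
From stop 2: stop 1=6, stop 5=7, stop 4=8, stop 3=12, stop 6=19 → choose stop 1 (6).
From stop 1: stop 5=13, stop 4=14, stop 3=18, stop 6=25 → choose stop 5 (13).
From stop 5: stop 3=5, stop 4=15, stop 6=20 → choose stop 3 (5).
From stop 3: stop 6=15, stop 4=20 → choose stop 6 (15).
From stop 6: stop 4=27 → choose stop 4 (27).
NN route Hub → stop 2 → stop 1 → stop 5 → stop 3 → stop 6 → stop 4 → Hub costs 94.
Optimal: Hub → stop 1 → stop 2 → stop 4 → stop 5 → stop 3 → stop 6 → Hub costs 86 (by enumerating all 360 distinct tours).
Excess = 94 − 86 = 8.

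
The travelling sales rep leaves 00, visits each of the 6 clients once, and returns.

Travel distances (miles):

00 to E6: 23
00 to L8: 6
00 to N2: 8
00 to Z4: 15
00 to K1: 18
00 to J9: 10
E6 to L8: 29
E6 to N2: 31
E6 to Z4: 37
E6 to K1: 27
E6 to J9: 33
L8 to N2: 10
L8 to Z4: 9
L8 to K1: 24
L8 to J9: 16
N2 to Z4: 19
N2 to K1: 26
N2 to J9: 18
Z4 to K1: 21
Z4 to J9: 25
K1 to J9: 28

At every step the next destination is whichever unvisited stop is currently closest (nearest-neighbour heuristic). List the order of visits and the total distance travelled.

At 00 the remaining stops are L8 6, N2 8, J9 10, Z4 15, K1 18, E6 23; go to L8.
At L8 the remaining stops are Z4 9, N2 10, J9 16, K1 24, E6 29; go to Z4.
At Z4 the remaining stops are N2 19, K1 21, J9 25, E6 37; go to N2.
At N2 the remaining stops are J9 18, K1 26, E6 31; go to J9.
At J9 the remaining stops are K1 28, E6 33; go to K1.
At K1 the remaining stops are E6 27; go to E6.
Return E6→00: 23.
Total = 6 + 9 + 19 + 18 + 28 + 27 + 23 = 130.

Total distance 130 miles via the nearest-neighbour route 00 → L8 → Z4 → N2 → J9 → K1 → E6 → 00.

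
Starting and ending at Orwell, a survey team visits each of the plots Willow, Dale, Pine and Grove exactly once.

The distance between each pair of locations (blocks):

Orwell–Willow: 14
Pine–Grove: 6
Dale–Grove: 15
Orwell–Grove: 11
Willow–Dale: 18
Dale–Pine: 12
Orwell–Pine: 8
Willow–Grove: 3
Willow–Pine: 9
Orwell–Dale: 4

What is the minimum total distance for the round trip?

Minimum total distance: 39 blocks.

Orwell→Willow→Dale→Pine→Grove→Orwell: 14+18+12+6+11 = 61
Orwell→Willow→Dale→Grove→Pine→Orwell: 14+18+15+6+8 = 61
Orwell→Willow→Pine→Dale→Grove→Orwell: 14+9+12+15+11 = 61
Orwell→Willow→Pine→Grove→Dale→Orwell: 14+9+6+15+4 = 48
Orwell→Willow→Grove→Dale→Pine→Orwell: 14+3+15+12+8 = 52
Orwell→Willow→Grove→Pine→Dale→Orwell: 14+3+6+12+4 = 39
Orwell→Dale→Willow→Pine→Grove→Orwell: 4+18+9+6+11 = 48
Orwell→Dale→Willow→Grove→Pine→Orwell: 4+18+3+6+8 = 39
Orwell→Dale→Pine→Willow→Grove→Orwell: 4+12+9+3+11 = 39
Orwell→Dale→Grove→Willow→Pine→Orwell: 4+15+3+9+8 = 39
Orwell→Pine→Willow→Dale→Grove→Orwell: 8+9+18+15+11 = 61
Orwell→Pine→Dale→Willow→Grove→Orwell: 8+12+18+3+11 = 52
The minimum is 39.
One optimal route: Orwell → Willow → Grove → Pine → Dale → Orwell (or its reverse).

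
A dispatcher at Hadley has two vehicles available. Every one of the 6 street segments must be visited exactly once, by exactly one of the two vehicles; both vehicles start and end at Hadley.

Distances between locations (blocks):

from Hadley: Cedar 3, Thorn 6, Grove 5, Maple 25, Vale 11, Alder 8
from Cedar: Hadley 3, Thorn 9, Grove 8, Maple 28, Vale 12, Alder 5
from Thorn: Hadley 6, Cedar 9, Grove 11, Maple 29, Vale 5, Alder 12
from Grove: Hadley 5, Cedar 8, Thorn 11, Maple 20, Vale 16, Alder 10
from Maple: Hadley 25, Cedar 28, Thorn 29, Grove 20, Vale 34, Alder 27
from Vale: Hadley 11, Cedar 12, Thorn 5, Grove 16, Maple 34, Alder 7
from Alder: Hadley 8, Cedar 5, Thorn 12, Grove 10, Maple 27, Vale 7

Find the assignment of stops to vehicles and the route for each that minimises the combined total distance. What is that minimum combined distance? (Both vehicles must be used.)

There are 2^5 − 1 = 31 ways to divide the 6 stops into two non-empty groups. For each, the best each vehicle can do is its own shortest tour through its group:
  {Cedar} + {Thorn, Grove, Maple, Vale, Alder}: 6 + 70 = 76
  {Thorn} + {Cedar, Grove, Maple, Vale, Alder}: 12 + 74 = 86
  {Cedar, Thorn} + {Grove, Maple, Vale, Alder}: 18 + 70 = 88
  {Grove} + {Cedar, Thorn, Maple, Vale, Alder}: 10 + 74 = 84
  {Cedar, Grove} + {Thorn, Maple, Vale, Alder}: 16 + 70 = 86
  {Thorn, Grove} + {Cedar, Maple, Vale, Alder}: 22 + 74 = 96
  … (31 splits in total)
Best: vehicle 1 Hadley → Cedar → Hadley = 6; vehicle 2 Hadley → Thorn → Vale → Alder → Maple → Grove → Hadley = 70; combined 76.

Minimum combined distance: 76 blocks.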